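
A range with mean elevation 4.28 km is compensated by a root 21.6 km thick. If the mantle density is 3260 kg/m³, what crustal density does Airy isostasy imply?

ρ_c h = (ρ_m − ρ_c) r → ρ_c (h + r) = ρ_m r → ρ_c = ρ_m r / (h + r).
ρ_c = 3260 × 21.6 km / (4.28 km + 21.6 km) = 2720 kg/m³.

2720 kg/m³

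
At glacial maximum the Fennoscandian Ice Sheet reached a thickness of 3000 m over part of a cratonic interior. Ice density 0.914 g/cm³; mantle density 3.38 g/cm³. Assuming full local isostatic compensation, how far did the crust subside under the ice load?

811 m

By Archimedes' principle applied to the lithosphere: the ice load ρ_ice t is balanced by mantle displaced below, ρ_m s.
s = t ρ_ice / ρ_m = 3000 m × 0.914/3.38 = 811 m.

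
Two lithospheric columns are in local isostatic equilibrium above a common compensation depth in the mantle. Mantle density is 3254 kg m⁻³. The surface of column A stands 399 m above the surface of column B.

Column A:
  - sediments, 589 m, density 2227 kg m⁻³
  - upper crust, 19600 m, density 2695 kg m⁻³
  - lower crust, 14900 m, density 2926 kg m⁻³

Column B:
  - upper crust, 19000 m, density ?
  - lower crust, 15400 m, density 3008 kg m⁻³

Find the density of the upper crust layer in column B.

2660 kg m⁻³

Take the compensation level at the base of the deeper column (depth z_c below the surface of column A) and equate Σ ρ_i t_i down to z_c; mantle fills any gap and the z_c terms cancel.
Column A: 589×2227 + 19600×2695 + 14900×2926 + (z_c − 35089)×3254
Column B: 399×0 + 19000×ρ + 15400×3008 + (z_c − 399 − 34400)×3254
The z_c×3254 term appears on both sides and cancels. Collect the known terms of each column as K = Σ(ρt)_known − 3254 × (depth of known layers): K_A = 97731103 − 3254×35089 = −16448503; K_B = 46323200 − 3254×(399 + 34400) = −66912746.
Balance: K_A = K_B + 19000×ρ, so ρ = (K_A − K_B)/19000 = 50464200/19000 = 2660 kg m⁻³.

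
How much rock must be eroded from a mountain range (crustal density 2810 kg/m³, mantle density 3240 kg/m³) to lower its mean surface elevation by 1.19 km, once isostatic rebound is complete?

8.97 km

Net drop Δ = e − u = e − e ρ_c/ρ_m = e (ρ_m − ρ_c)/ρ_m.
e = Δ ρ_m/(ρ_m − ρ_c) = 1.19 km × 3240/430 = 8.97 km.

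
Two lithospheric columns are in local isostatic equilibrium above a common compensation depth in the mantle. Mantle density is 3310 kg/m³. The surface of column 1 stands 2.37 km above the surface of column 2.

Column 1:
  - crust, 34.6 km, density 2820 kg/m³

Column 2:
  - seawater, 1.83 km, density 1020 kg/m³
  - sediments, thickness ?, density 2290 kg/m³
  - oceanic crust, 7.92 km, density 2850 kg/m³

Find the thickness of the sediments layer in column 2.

1.25 km

Take the compensation level at the base of the deeper column (depth z_c below the surface of column 1) and equate Σ ρ_i t_i down to z_c; mantle fills any gap and the z_c terms cancel.
Column 1: 34.6×2820 + (z_c − 34.6)×3310
Column 2: 2.37×0 + 1.83×1020 + x×2290 + 7.92×2850 + (z_c − 2.37 − 9.75 − x)×3310
The z_c×3310 term appears on both sides and cancels. Collect the known terms of each column as K = Σ(ρt)_known − 3310 × (depth of known layers): K_1 = 97572 − 3310×34.6 = −16954; K_2 = 24438.6 − 3310×(2.37 + 9.75) = −15678.6.
Balance: K_1 = K_2 − x×(3310 − 2290), so x = (K_2 − K_1)/(3310 − 2290) = 1275.4/1020 = 1.25 km.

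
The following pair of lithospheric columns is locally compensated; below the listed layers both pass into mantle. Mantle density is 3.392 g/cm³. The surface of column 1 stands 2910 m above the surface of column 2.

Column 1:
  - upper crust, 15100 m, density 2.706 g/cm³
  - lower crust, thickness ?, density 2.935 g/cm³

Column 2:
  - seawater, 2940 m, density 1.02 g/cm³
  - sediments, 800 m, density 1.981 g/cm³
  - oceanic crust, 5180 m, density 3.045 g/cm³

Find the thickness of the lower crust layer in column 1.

Take the compensation level at the base of the deeper column (depth z_c below the surface of column 1) and equate Σ ρ_i t_i down to z_c; mantle fills any gap and the z_c terms cancel.
Column 1: 15100×2.706 + x×2.935 + (z_c − 15100 − x)×3.392
Column 2: 2910×0 + 2940×1.02 + 800×1.981 + 5180×3.045 + (z_c − 2910 − 8920)×3.392
The z_c×3.392 term appears on both sides and cancels. Collect the known terms of each column as K = Σ(ρt)_known − 3.392 × (depth of known layers): K_1 = 40860.6 − 3.392×15100 = −10358.6; K_2 = 20356.7 − 3.392×(2910 + 8920) = −19770.66.
Balance: K_1 − x×(3.392 − 2.935) = K_2, so x = (K_1 − K_2)/(3.392 − 2.935) = 9412.06/0.457 = 20600 m.

20600 m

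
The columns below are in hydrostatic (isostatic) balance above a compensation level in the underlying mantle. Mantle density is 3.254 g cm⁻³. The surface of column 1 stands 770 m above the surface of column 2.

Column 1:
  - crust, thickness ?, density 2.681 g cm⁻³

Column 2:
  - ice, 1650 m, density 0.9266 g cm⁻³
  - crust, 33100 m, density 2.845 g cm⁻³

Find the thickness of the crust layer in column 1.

Take the compensation level at the base of the deeper column (depth z_c below the surface of column 1) and equate Σ ρ_i t_i down to z_c; mantle fills any gap and the z_c terms cancel.
Column 1: x×2.681 + (z_c − 0 − x)×3.254
Column 2: 770×0 + 1650×0.9266 + 33100×2.845 + (z_c − 770 − 34750)×3.254
The z_c×3.254 term appears on both sides and cancels. Collect the known terms of each column as K = Σ(ρt)_known − 3.254 × (depth of known layers): K_1 = 0 − 3.254×0 = 0; K_2 = 95698.39 − 3.254×(770 + 34750) = −19883.69.
Balance: K_1 − x×(3.254 − 2.681) = K_2, so x = (K_1 − K_2)/(3.254 − 2.681) = 19883.7/0.573 = 34700 m.

34700 m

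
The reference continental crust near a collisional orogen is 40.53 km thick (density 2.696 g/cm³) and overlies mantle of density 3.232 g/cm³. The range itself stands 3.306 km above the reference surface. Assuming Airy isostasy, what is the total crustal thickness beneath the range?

Root depth r = h ρ_c / (ρ_m − ρ_c) = 3.306 km × 2.696 / 0.536 = 16.63 km.
Total thickness = T + h + r = 40.53 km + 3.306 km + 16.63 km = 60.5 km.

60.5 km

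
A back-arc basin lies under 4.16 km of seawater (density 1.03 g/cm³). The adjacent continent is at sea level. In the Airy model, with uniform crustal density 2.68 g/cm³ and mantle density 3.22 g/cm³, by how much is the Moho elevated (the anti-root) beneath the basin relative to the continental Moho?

12.7 km

Equating mass per unit area of the two columns: replacing crust with seawater at the top is compensated by replacing crust with mantle at the base: d (ρ_c − ρ_w) = a (ρ_m − ρ_c).
a = d (ρ_c − ρ_w)/(ρ_m − ρ_c) = 4.16 km × 1.65/0.54 = 12.7 km.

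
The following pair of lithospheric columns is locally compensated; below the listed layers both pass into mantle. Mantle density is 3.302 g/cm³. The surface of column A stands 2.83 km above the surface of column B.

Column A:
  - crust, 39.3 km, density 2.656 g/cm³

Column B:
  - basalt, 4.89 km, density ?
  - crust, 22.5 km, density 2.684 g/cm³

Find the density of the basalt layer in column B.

2.86 g/cm³

Take the compensation level at the base of the deeper column (depth z_c below the surface of column A) and equate Σ ρ_i t_i down to z_c; mantle fills any gap and the z_c terms cancel.
Column A: 39.3×2.656 + (z_c − 39.3)×3.302
Column B: 2.83×0 + 4.89×ρ + 22.5×2.684 + (z_c − 2.83 − 27.39)×3.302
The z_c×3.302 term appears on both sides and cancels. Collect the known terms of each column as K = Σ(ρt)_known − 3.302 × (depth of known layers): K_A = 104.3808 − 3.302×39.3 = −25.3878; K_B = 60.39 − 3.302×(2.83 + 27.39) = −39.39644.
Balance: K_A = K_B + 4.89×ρ, so ρ = (K_A − K_B)/4.89 = 14.0086/4.89 = 2.86 g/cm³.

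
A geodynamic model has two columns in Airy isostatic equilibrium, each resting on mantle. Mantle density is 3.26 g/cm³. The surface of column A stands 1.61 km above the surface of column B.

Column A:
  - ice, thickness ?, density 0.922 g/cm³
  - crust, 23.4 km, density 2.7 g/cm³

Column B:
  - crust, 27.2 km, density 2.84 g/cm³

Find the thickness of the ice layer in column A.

Take the compensation level at the base of the deeper column (depth z_c below the surface of column A) and equate Σ ρ_i t_i down to z_c; mantle fills any gap and the z_c terms cancel.
Column A: x×0.922 + 23.4×2.7 + (z_c − 23.4 − x)×3.26
Column B: 1.61×0 + 27.2×2.84 + (z_c − 1.61 − 27.2)×3.26
The z_c×3.26 term appears on both sides and cancels. Collect the known terms of each column as K = Σ(ρt)_known − 3.26 × (depth of known layers): K_A = 63.18 − 3.26×23.4 = −13.104; K_B = 77.248 − 3.26×(1.61 + 27.2) = −16.6726.
Balance: K_A − x×(3.26 − 0.922) = K_B, so x = (K_A − K_B)/(3.26 − 0.922) = 3.5686/2.338 = 1.53 km.

1.53 km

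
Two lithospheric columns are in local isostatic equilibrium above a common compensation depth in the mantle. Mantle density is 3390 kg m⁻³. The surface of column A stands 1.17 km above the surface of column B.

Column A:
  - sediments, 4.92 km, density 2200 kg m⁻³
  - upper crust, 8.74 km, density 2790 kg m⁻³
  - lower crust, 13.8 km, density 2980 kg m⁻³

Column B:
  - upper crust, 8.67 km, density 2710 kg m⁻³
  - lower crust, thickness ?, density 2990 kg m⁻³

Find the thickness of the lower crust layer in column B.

Take the compensation level at the base of the deeper column (depth z_c below the surface of column A) and equate Σ ρ_i t_i down to z_c; mantle fills any gap and the z_c terms cancel.
Column A: 4.92×2200 + 8.74×2790 + 13.8×2980 + (z_c − 27.46)×3390
Column B: 1.17×0 + 8.67×2710 + x×2990 + (z_c − 1.17 − 8.67 − x)×3390
The z_c×3390 term appears on both sides and cancels. Collect the known terms of each column as K = Σ(ρt)_known − 3390 × (depth of known layers): K_A = 76332.6 − 3390×27.46 = −16756.8; K_B = 23495.7 − 3390×(1.17 + 8.67) = −9861.9.
Balance: K_A = K_B − x×(3390 − 2990), so x = (K_B − K_A)/(3390 − 2990) = 6894.9/400 = 17.2 km.

17.2 km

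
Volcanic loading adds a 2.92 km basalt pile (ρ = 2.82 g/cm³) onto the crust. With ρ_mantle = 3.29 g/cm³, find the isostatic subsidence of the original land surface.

2.5 km

Subaerial loading: s = t ρ_load / ρ_m.
s = 2.92 km × 2.82/3.29 = 2.5 km.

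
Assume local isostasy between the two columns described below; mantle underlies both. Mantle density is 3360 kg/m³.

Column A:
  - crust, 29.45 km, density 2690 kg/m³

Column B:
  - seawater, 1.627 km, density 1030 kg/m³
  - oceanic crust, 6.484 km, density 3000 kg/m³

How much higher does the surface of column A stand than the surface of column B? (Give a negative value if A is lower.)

4.05 km

For any compensation level in the mantle, the mantle terms cancel and isostasy reduces to e = (Σt_A − Σt_B) − (Σ(ρt)_A − Σ(ρt)_B) / ρ_m.
Σt_A = 29.45 km; Σt_B = 8.111 km; Σ(ρt)_A = 79220.5; Σ(ρt)_B = 21127.81 (in km·kg/m³).
e = (29.45 − 8.111) − (79220.5 − 21127.81) / 3360 = 4.05 km.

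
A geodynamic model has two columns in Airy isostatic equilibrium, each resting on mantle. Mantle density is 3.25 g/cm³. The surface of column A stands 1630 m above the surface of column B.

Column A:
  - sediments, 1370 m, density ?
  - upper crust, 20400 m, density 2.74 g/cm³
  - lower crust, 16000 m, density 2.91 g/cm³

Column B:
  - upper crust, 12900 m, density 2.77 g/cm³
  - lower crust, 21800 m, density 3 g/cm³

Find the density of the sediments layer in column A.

Take the compensation level at the base of the deeper column (depth z_c below the surface of column A) and equate Σ ρ_i t_i down to z_c; mantle fills any gap and the z_c terms cancel.
Column A: 1370×ρ + 20400×2.74 + 16000×2.91 + (z_c − 37770)×3.25
Column B: 1630×0 + 12900×2.77 + 21800×3 + (z_c − 1630 − 34700)×3.25
The z_c×3.25 term appears on both sides and cancels. Collect the known terms of each column as K = Σ(ρt)_known − 3.25 × (depth of known layers): K_A = 102456 − 3.25×37770 = −20296.5; K_B = 101133 − 3.25×(1630 + 34700) = −16939.5.
Balance: K_A + 1370×ρ = K_B, so ρ = (K_B − K_A)/1370 = 3357/1370 = 2.45 g/cm³.

2.45 g/cm³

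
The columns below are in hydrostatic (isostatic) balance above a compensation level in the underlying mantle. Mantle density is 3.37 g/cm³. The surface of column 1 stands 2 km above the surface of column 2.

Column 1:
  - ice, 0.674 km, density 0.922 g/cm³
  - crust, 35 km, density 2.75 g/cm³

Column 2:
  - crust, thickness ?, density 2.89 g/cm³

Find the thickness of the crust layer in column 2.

Take the compensation level at the base of the deeper column (depth z_c below the surface of column 1) and equate Σ ρ_i t_i down to z_c; mantle fills any gap and the z_c terms cancel.
Column 1: 0.674×0.922 + 35×2.75 + (z_c − 35.674)×3.37
Column 2: 2×0 + x×2.89 + (z_c − 2 − 0 − x)×3.37
The z_c×3.37 term appears on both sides and cancels. Collect the known terms of each column as K = Σ(ρt)_known − 3.37 × (depth of known layers): K_1 = 96.871428 − 3.37×35.674 = −23.349952; K_2 = 0 − 3.37×(2 + 0) = −6.74.
Balance: K_1 = K_2 − x×(3.37 − 2.89), so x = (K_2 − K_1)/(3.37 − 2.89) = 16.61/0.48 = 34.6 km.

34.6 km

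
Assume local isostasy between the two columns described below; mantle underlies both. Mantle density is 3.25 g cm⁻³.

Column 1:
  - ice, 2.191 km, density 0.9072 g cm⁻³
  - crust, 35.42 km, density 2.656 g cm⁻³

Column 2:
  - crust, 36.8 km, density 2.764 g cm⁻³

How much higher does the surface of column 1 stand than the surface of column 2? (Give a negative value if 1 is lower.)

For any compensation level in the mantle, the mantle terms cancel and isostasy reduces to e = (Σt_1 − Σt_2) − (Σ(ρt)_1 − Σ(ρt)_2) / ρ_m.
Σt_1 = 37.611 km; Σt_2 = 36.8 km; Σ(ρt)_1 = 96.0631952; Σ(ρt)_2 = 101.7152 (in km·g cm⁻³).
e = (37.611 − 36.8) − (96.0631952 − 101.7152) / 3.25 = 2.55 km.

2.55 km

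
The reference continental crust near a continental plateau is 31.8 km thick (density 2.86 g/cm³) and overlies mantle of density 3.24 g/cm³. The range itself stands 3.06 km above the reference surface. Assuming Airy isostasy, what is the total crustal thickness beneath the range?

57.9 km

Root depth r = h ρ_c / (ρ_m − ρ_c) = 3.06 km × 2.86 / 0.38 = 23.03 km.
Total thickness = T + h + r = 31.8 km + 3.06 km + 23.03 km = 57.9 km.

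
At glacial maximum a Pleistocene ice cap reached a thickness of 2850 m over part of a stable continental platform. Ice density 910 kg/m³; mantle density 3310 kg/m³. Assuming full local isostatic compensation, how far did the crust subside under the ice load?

For local isostatic compensation: the ice load ρ_ice t is balanced by mantle displaced below, ρ_m s.
s = t ρ_ice / ρ_m = 2850 m × 910/3310 = 784 m.

784 m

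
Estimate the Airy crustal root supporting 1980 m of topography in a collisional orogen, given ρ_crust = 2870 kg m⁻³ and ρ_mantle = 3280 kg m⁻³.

13900 m

Balancing pressure at the compensation depth: the weight of the topography is balanced by the buoyancy of the root, ρ_c h = (ρ_m − ρ_c) r.
r = h · ρ_c / (ρ_m − ρ_c) = 1980 m × 2870 / (3280 − 2870) = 13900 m.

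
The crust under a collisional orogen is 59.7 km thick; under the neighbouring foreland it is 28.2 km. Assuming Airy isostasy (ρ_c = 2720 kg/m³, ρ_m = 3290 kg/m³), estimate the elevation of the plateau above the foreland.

Excess crust Δ = 59.7 km − 28.2 km = 31.5 km, split between elevation h and root r with h + r = Δ.
Airy balance ρ_c h = (ρ_m − ρ_c) r gives r = h ρ_c/(ρ_m − ρ_c), so h (1 + ρ_c/(ρ_m − ρ_c)) = Δ, i.e. h = Δ (ρ_m − ρ_c)/ρ_m.
h = 31.5 km × 570/3290 = 5.46 km.

5.46 km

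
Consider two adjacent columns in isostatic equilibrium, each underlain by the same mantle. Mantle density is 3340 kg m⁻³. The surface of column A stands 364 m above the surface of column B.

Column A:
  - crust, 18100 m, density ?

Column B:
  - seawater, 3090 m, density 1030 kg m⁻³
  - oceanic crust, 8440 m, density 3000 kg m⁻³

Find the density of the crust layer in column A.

Take the compensation level at the base of the deeper column (depth z_c below the surface of column A) and equate Σ ρ_i t_i down to z_c; mantle fills any gap and the z_c terms cancel.
Column A: 18100×ρ + (z_c − 18100)×3340
Column B: 364×0 + 3090×1030 + 8440×3000 + (z_c − 364 − 11530)×3340
The z_c×3340 term appears on both sides and cancels. Collect the known terms of each column as K = Σ(ρt)_known − 3340 × (depth of known layers): K_A = 0 − 3340×18100 = −60454000; K_B = 28502700 − 3340×(364 + 11530) = −11223260.
Balance: K_A + 18100×ρ = K_B, so ρ = (K_B − K_A)/18100 = 49230700/18100 = 2720 kg m⁻³.

2720 kg m⁻³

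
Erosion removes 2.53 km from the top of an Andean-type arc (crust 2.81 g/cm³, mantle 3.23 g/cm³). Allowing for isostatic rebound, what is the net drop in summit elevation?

Rebound u = e ρ_c/ρ_m = 2.53 km × 2.81/3.23 = 2.201 km.
Net surface drop = e − u = 2.53 km − 2.201 km = e (ρ_m − ρ_c)/ρ_m = 0.329 km.

0.329 km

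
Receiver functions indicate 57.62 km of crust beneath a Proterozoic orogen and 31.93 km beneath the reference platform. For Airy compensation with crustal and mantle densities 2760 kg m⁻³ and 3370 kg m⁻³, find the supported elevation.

4.65 km

Excess crust Δ = 57.62 km − 31.93 km = 25.69 km, split between elevation h and root r with h + r = Δ.
Airy balance ρ_c h = (ρ_m − ρ_c) r gives r = h ρ_c/(ρ_m − ρ_c), so h (1 + ρ_c/(ρ_m − ρ_c)) = Δ, i.e. h = Δ (ρ_m − ρ_c)/ρ_m.
h = 25.69 km × 610/3370 = 4.65 km.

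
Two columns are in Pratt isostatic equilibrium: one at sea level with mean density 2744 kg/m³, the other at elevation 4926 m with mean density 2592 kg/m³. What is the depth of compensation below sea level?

84000 m

ρ_ref D = ρ (D + h) → D (ρ_ref − ρ) = ρ h.
D = ρ h/(ρ_ref − ρ) = 2592 × 4926 m/(2744 − 2592) = 84000 m.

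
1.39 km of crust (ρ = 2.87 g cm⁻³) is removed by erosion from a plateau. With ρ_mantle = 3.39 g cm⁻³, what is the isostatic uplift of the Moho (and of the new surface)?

1.18 km

Unloading: uplift u = e ρ_c/ρ_m = 1.39 km × 2.87/3.39 = 1.18 km.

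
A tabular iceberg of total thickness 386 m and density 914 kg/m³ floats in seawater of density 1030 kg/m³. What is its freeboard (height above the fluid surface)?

Floating equilibrium: submerged depth d = t ρ_obj/ρ_fluid = 386 m × 914/1030 = 342.5 m.
Freeboard = t − d = 386 m − 342.5 m = 43.5 m.

43.5 m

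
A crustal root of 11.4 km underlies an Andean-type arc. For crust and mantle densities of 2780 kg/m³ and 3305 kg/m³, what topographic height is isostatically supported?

2.15 km

Isostatic balance requires: ρ_c h = (ρ_m − ρ_c) r.
h = r (ρ_m − ρ_c) / ρ_c = 11.4 km × (3305 − 2780) / 2780 = 2.15 km.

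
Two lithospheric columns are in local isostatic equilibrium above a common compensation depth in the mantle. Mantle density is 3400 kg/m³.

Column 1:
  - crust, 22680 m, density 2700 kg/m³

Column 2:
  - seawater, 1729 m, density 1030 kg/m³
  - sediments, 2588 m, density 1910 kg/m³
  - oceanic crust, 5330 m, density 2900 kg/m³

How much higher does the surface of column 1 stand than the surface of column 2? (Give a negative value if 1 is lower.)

For any compensation level in the mantle, the mantle terms cancel and isostasy reduces to e = (Σt_1 − Σt_2) − (Σ(ρt)_1 − Σ(ρt)_2) / ρ_m.
Σt_1 = 22680 m; Σt_2 = 9647 m; Σ(ρt)_1 = 61236000; Σ(ρt)_2 = 22180950 (in m·kg/m³).
e = (22680 − 9647) − (61236000 − 22180950) / 3400 = 1550 m.

1550 m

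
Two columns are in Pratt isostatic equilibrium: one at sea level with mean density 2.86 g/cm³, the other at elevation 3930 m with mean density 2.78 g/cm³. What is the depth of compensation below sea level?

137000 m

ρ_ref D = ρ (D + h) → D (ρ_ref − ρ) = ρ h.
D = ρ h/(ρ_ref − ρ) = 2.78 × 3930 m/(2.86 − 2.78) = 137000 m.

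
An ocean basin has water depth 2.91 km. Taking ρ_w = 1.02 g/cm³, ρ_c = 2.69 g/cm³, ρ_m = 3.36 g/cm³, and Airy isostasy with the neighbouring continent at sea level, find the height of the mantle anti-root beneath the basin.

For local isostatic compensation: replacing crust with seawater at the top is compensated by replacing crust with mantle at the base: d (ρ_c − ρ_w) = a (ρ_m − ρ_c).
a = d (ρ_c − ρ_w)/(ρ_m − ρ_c) = 2.91 km × 1.67/0.67 = 7.25 km.

7.25 km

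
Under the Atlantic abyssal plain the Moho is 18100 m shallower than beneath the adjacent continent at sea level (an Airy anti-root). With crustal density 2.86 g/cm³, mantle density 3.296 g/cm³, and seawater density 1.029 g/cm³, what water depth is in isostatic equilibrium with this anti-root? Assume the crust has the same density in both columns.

4310 m

Replacing a thickness d of crust by seawater at the top must be balanced by replacing crust with mantle at the base: d (ρ_c − ρ_w) = a (ρ_m − ρ_c).
d = a (ρ_m − ρ_c)/(ρ_c − ρ_w) = 18100 m × 0.436/1.831 = 4310 m.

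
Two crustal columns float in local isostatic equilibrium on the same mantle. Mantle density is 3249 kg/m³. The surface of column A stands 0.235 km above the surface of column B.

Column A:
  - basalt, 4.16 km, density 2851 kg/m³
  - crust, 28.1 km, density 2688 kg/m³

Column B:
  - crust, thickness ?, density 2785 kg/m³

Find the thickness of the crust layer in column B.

35.9 km

Take the compensation level at the base of the deeper column (depth z_c below the surface of column A) and equate Σ ρ_i t_i down to z_c; mantle fills any gap and the z_c terms cancel.
Column A: 4.16×2851 + 28.1×2688 + (z_c − 32.26)×3249
Column B: 0.235×0 + x×2785 + (z_c − 0.235 − 0 − x)×3249
The z_c×3249 term appears on both sides and cancels. Collect the known terms of each column as K = Σ(ρt)_known − 3249 × (depth of known layers): K_A = 87392.96 − 3249×32.26 = −17419.78; K_B = 0 − 3249×(0.235 + 0) = −763.515.
Balance: K_A = K_B − x×(3249 − 2785), so x = (K_B − K_A)/(3249 − 2785) = 16656.3/464 = 35.9 km.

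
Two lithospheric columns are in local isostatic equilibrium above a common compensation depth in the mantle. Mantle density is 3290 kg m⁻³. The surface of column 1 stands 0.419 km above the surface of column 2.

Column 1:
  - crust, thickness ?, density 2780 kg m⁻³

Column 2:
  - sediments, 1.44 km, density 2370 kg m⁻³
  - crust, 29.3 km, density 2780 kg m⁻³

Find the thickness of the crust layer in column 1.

Take the compensation level at the base of the deeper column (depth z_c below the surface of column 1) and equate Σ ρ_i t_i down to z_c; mantle fills any gap and the z_c terms cancel.
Column 1: x×2780 + (z_c − 0 − x)×3290
Column 2: 0.419×0 + 1.44×2370 + 29.3×2780 + (z_c − 0.419 − 30.74)×3290
The z_c×3290 term appears on both sides and cancels. Collect the known terms of each column as K = Σ(ρt)_known − 3290 × (depth of known layers): K_1 = 0 − 3290×0 = 0; K_2 = 84866.8 − 3290×(0.419 + 30.74) = −17646.31.
Balance: K_1 − x×(3290 − 2780) = K_2, so x = (K_1 − K_2)/(3290 − 2780) = 17646.3/510 = 34.6 km.

34.6 km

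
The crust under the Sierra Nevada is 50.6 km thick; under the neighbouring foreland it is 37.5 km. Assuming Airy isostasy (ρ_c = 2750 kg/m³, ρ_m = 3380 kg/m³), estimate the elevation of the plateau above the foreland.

2.44 km

Excess crust Δ = 50.6 km − 37.5 km = 13.1 km, split between elevation h and root r with h + r = Δ.
Airy balance ρ_c h = (ρ_m − ρ_c) r gives r = h ρ_c/(ρ_m − ρ_c), so h (1 + ρ_c/(ρ_m − ρ_c)) = Δ, i.e. h = Δ (ρ_m − ρ_c)/ρ_m.
h = 13.1 km × 630/3380 = 2.44 km.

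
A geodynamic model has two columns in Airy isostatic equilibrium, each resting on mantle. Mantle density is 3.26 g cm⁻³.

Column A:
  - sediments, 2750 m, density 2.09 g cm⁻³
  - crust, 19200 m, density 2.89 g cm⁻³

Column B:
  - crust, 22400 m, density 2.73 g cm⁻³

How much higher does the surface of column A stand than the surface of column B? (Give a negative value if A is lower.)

−476 m

For any compensation level in the mantle, the mantle terms cancel and isostasy reduces to e = (Σt_A − Σt_B) − (Σ(ρt)_A − Σ(ρt)_B) / ρ_m.
Σt_A = 21950 m; Σt_B = 22400 m; Σ(ρt)_A = 61235.5; Σ(ρt)_B = 61152 (in m·g cm⁻³).
e = (21950 − 22400) − (61235.5 − 61152) / 3.26 = −476 m.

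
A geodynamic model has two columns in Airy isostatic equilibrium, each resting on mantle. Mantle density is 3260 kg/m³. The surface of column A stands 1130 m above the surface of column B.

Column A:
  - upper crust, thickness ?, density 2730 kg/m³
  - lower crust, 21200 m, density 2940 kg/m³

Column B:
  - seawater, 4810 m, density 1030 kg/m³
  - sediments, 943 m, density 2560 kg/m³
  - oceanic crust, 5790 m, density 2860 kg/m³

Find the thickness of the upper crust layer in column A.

20000 m

Take the compensation level at the base of the deeper column (depth z_c below the surface of column A) and equate Σ ρ_i t_i down to z_c; mantle fills any gap and the z_c terms cancel.
Column A: x×2730 + 21200×2940 + (z_c − 21200 − x)×3260
Column B: 1130×0 + 4810×1030 + 943×2560 + 5790×2860 + (z_c − 1130 − 11543)×3260
The z_c×3260 term appears on both sides and cancels. Collect the known terms of each column as K = Σ(ρt)_known − 3260 × (depth of known layers): K_A = 62328000 − 3260×21200 = −6784000; K_B = 23927780 − 3260×(1130 + 11543) = −17386200.
Balance: K_A − x×(3260 − 2730) = K_B, so x = (K_A − K_B)/(3260 − 2730) = 10602200/530 = 20000 m.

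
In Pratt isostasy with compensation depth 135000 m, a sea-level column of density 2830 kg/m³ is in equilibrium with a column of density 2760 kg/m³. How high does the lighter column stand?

ρ_ref D = ρ (D + h) → h = D (ρ_ref − ρ)/ρ.
h = 135000 m × (2830 − 2760)/2760 = 3420 m.

3420 m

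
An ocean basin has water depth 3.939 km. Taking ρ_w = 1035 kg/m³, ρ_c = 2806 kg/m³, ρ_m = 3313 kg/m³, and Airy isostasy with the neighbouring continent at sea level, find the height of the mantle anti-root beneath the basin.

Isostatic balance requires: replacing crust with seawater at the top is compensated by replacing crust with mantle at the base: d (ρ_c − ρ_w) = a (ρ_m − ρ_c).
a = d (ρ_c − ρ_w)/(ρ_m − ρ_c) = 3.939 km × 1771/507 = 13.8 km.

13.8 km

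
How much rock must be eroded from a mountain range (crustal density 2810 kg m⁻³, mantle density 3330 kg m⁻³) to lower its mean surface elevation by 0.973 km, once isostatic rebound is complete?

6.23 km

Net drop Δ = e − u = e − e ρ_c/ρ_m = e (ρ_m − ρ_c)/ρ_m.
e = Δ ρ_m/(ρ_m − ρ_c) = 0.973 km × 3330/520 = 6.23 km.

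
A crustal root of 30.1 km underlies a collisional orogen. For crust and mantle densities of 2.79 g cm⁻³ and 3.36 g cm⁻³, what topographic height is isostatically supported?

6.15 km

Isostatic balance requires: ρ_c h = (ρ_m − ρ_c) r.
h = r (ρ_m − ρ_c) / ρ_c = 30.1 km × (3.36 − 2.79) / 2.79 = 6.15 km.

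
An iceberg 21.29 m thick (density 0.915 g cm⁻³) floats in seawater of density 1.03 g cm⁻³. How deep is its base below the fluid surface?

18.9 m

Draft d = t ρ_obj/ρ_fluid = 21.29 m × 0.915/1.03 = 18.9 m.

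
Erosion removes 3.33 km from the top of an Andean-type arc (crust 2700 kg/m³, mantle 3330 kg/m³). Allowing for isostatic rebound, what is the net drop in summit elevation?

Rebound u = e ρ_c/ρ_m = 3.33 km × 2700/3330 = 2.7 km.
Net surface drop = e − u = 3.33 km − 2.7 km = e (ρ_m − ρ_c)/ρ_m = 0.63 km.

0.63 km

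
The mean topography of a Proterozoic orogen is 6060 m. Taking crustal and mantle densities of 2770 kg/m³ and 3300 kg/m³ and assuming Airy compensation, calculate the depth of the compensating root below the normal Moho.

By Archimedes' principle applied to the lithosphere: the weight of the topography is balanced by the buoyancy of the root, ρ_c h = (ρ_m − ρ_c) r.
r = h · ρ_c / (ρ_m − ρ_c) = 6060 m × 2770 / (3300 − 2770) = 31700 m.

31700 m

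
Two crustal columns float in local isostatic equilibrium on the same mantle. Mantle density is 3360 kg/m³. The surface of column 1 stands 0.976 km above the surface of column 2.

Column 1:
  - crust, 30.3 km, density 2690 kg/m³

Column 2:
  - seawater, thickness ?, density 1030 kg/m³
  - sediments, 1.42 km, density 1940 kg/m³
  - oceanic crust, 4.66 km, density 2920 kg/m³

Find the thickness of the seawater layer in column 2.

5.56 km

Take the compensation level at the base of the deeper column (depth z_c below the surface of column 1) and equate Σ ρ_i t_i down to z_c; mantle fills any gap and the z_c terms cancel.
Column 1: 30.3×2690 + (z_c − 30.3)×3360
Column 2: 0.976×0 + x×1030 + 1.42×1940 + 4.66×2920 + (z_c − 0.976 − 6.08 − x)×3360
The z_c×3360 term appears on both sides and cancels. Collect the known terms of each column as K = Σ(ρt)_known − 3360 × (depth of known layers): K_1 = 81507 − 3360×30.3 = −20301; K_2 = 16362 − 3360×(0.976 + 6.08) = −7346.16.
Balance: K_1 = K_2 − x×(3360 − 1030), so x = (K_2 − K_1)/(3360 − 1030) = 12954.8/2330 = 5.56 km.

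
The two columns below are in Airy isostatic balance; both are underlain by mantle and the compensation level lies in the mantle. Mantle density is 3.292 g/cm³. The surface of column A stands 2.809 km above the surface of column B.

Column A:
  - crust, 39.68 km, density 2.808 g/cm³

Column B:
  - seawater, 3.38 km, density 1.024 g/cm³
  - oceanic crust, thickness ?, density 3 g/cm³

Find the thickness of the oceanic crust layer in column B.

Take the compensation level at the base of the deeper column (depth z_c below the surface of column A) and equate Σ ρ_i t_i down to z_c; mantle fills any gap and the z_c terms cancel.
Column A: 39.68×2.808 + (z_c − 39.68)×3.292
Column B: 2.809×0 + 3.38×1.024 + x×3 + (z_c − 2.809 − 3.38 − x)×3.292
The z_c×3.292 term appears on both sides and cancels. Collect the known terms of each column as K = Σ(ρt)_known − 3.292 × (depth of known layers): K_A = 111.42144 − 3.292×39.68 = −19.20512; K_B = 3.46112 − 3.292×(2.809 + 3.38) = −16.913068.
Balance: K_A = K_B − x×(3.292 − 3), so x = (K_B − K_A)/(3.292 − 3) = 2.29205/0.292 = 7.85 km.

7.85 km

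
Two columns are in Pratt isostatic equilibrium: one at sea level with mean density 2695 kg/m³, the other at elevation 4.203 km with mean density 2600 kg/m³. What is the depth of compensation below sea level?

115 km

ρ_ref D = ρ (D + h) → D (ρ_ref − ρ) = ρ h.
D = ρ h/(ρ_ref − ρ) = 2600 × 4.203 km/(2695 − 2600) = 115 km.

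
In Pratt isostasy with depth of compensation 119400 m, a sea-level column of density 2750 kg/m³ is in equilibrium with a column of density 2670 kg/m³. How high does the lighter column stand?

ρ_ref D = ρ (D + h) → h = D (ρ_ref − ρ)/ρ.
h = 119400 m × (2750 − 2670)/2670 = 3580 m.

3580 m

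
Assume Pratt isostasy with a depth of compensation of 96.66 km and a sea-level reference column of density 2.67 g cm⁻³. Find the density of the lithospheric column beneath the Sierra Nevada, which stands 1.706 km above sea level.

Pratt balance: ρ_ref D = ρ (D + h).
ρ = ρ_ref D/(D + h) = 2.67 × 96.66 km/(96.66 km + 1.706 km) = 2.62 g cm⁻³.

2.62 g cm⁻³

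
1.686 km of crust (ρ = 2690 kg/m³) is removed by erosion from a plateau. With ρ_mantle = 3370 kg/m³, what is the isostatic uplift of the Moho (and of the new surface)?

1.35 km

Unloading: uplift u = e ρ_c/ρ_m = 1.686 km × 2690/3370 = 1.35 km.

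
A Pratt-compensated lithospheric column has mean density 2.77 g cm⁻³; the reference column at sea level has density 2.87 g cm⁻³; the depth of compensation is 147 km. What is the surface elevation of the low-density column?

ρ_ref D = ρ (D + h) → h = D (ρ_ref − ρ)/ρ.
h = 147 km × (2.87 − 2.77)/2.77 = 5.31 km.

5.31 km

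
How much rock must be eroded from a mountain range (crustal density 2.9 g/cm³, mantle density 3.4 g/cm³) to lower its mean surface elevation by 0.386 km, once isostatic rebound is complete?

Net drop Δ = e − u = e − e ρ_c/ρ_m = e (ρ_m − ρ_c)/ρ_m.
e = Δ ρ_m/(ρ_m − ρ_c) = 0.386 km × 3.4/0.5 = 2.62 km.

2.62 km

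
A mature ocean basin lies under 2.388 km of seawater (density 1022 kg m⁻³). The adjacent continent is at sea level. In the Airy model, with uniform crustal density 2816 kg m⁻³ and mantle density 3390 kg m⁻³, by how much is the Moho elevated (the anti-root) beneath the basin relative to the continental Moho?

7.46 km

Balancing pressure at the compensation depth: replacing crust with seawater at the top is compensated by replacing crust with mantle at the base: d (ρ_c − ρ_w) = a (ρ_m − ρ_c).
a = d (ρ_c − ρ_w)/(ρ_m − ρ_c) = 2.388 km × 1794/574 = 7.46 km.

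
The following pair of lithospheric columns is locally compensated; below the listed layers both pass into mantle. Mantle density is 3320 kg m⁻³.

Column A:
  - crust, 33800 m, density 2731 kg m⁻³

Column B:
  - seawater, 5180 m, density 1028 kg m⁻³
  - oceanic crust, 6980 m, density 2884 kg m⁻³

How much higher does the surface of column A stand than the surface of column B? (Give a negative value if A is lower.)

For any compensation level in the mantle, the mantle terms cancel and isostasy reduces to e = (Σt_A − Σt_B) − (Σ(ρt)_A − Σ(ρt)_B) / ρ_m.
Σt_A = 33800 m; Σt_B = 12160 m; Σ(ρt)_A = 92307800; Σ(ρt)_B = 25455360 (in m·kg m⁻³).
e = (33800 − 12160) − (92307800 − 25455360) / 3320 = 1500 m.

1500 m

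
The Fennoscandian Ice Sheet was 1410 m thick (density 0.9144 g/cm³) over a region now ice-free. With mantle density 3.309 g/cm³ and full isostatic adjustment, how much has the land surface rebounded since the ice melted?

390 m

Removing the load lets mantle flow back in; uplift u satisfies ρ_ice t = ρ_m u.
u = t ρ_ice/ρ_m = 1410 m × 0.9144/3.309 = 390 m.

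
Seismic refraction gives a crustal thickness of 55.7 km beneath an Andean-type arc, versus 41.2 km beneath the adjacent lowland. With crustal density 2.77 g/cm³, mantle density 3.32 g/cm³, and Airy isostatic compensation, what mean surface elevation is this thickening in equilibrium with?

2.4 km

Excess crust Δ = 55.7 km − 41.2 km = 14.5 km, split between elevation h and root r with h + r = Δ.
Airy balance ρ_c h = (ρ_m − ρ_c) r gives r = h ρ_c/(ρ_m − ρ_c), so h (1 + ρ_c/(ρ_m − ρ_c)) = Δ, i.e. h = Δ (ρ_m − ρ_c)/ρ_m.
h = 14.5 km × 0.55/3.32 = 2.4 km.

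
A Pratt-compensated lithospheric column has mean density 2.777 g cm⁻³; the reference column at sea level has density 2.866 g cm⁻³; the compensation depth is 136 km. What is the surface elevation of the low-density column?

4.36 km

ρ_ref D = ρ (D + h) → h = D (ρ_ref − ρ)/ρ.
h = 136 km × (2.866 − 2.777)/2.777 = 4.36 km.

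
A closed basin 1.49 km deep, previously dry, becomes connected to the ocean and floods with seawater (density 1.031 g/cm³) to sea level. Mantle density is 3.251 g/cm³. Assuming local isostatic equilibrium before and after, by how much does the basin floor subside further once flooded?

After flooding the water column is d + s deep. Its weight must equal the weight of mantle displaced by the extra subsidence s: (d + s) ρ_w = s ρ_m.
s = d ρ_w / (ρ_m − ρ_w) = 1.49 km × 1.031/(3.251 − 1.031) = 0.692 km.

0.692 km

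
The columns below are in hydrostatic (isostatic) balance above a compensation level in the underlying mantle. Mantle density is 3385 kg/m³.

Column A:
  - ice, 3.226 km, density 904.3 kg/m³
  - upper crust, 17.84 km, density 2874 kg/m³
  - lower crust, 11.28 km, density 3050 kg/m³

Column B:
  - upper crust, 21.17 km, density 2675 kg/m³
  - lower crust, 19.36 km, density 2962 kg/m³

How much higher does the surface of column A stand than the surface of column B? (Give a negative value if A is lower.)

−0.686 km

For any compensation level in the mantle, the mantle terms cancel and isostasy reduces to e = (Σt_A − Σt_B) − (Σ(ρt)_A − Σ(ρt)_B) / ρ_m.
Σt_A = 32.346 km; Σt_B = 40.53 km; Σ(ρt)_A = 88593.4318; Σ(ρt)_B = 113974.07 (in km·kg/m³).
e = (32.346 − 40.53) − (88593.4318 − 113974.07) / 3385 = −0.686 km.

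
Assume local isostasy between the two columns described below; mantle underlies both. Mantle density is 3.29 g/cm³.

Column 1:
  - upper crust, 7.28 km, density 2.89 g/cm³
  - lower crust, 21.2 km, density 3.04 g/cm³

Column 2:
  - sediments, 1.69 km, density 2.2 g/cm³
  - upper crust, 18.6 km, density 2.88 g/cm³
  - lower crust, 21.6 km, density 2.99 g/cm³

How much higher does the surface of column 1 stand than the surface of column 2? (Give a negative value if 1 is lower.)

For any compensation level in the mantle, the mantle terms cancel and isostasy reduces to e = (Σt_1 − Σt_2) − (Σ(ρt)_1 − Σ(ρt)_2) / ρ_m.
Σt_1 = 28.48 km; Σt_2 = 41.89 km; Σ(ρt)_1 = 85.4872; Σ(ρt)_2 = 121.87 (in km·g/cm³).
e = (28.48 − 41.89) − (85.4872 − 121.87) / 3.29 = −2.35 km.

−2.35 km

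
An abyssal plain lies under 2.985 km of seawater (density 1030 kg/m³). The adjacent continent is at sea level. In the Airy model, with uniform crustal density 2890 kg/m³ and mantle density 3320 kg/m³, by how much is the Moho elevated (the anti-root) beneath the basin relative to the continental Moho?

Isostatic balance requires: replacing crust with seawater at the top is compensated by replacing crust with mantle at the base: d (ρ_c − ρ_w) = a (ρ_m − ρ_c).
a = d (ρ_c − ρ_w)/(ρ_m − ρ_c) = 2.985 km × 1860/430 = 12.9 km.

12.9 km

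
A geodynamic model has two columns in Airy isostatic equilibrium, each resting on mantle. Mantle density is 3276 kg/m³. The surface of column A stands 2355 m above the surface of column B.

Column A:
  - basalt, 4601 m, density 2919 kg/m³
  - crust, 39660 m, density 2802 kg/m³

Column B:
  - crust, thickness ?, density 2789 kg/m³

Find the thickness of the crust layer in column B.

Take the compensation level at the base of the deeper column (depth z_c below the surface of column A) and equate Σ ρ_i t_i down to z_c; mantle fills any gap and the z_c terms cancel.
Column A: 4601×2919 + 39660×2802 + (z_c − 44261)×3276
Column B: 2355×0 + x×2789 + (z_c − 2355 − 0 − x)×3276
The z_c×3276 term appears on both sides and cancels. Collect the known terms of each column as K = Σ(ρt)_known − 3276 × (depth of known layers): K_A = 124557639 − 3276×44261 = −20441397; K_B = 0 − 3276×(2355 + 0) = −7714980.
Balance: K_A = K_B − x×(3276 − 2789), so x = (K_B − K_A)/(3276 − 2789) = 12726400/487 = 26100 m.

26100 m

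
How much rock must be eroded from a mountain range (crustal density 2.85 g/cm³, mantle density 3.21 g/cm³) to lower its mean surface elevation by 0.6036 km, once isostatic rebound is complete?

5.38 km

Net drop Δ = e − u = e − e ρ_c/ρ_m = e (ρ_m − ρ_c)/ρ_m.
e = Δ ρ_m/(ρ_m − ρ_c) = 0.6036 km × 3.21/0.36 = 5.38 km.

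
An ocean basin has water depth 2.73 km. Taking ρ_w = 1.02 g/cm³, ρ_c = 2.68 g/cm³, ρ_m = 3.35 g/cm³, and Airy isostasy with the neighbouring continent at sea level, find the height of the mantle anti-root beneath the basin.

Equating mass per unit area of the two columns: replacing crust with seawater at the top is compensated by replacing crust with mantle at the base: d (ρ_c − ρ_w) = a (ρ_m − ρ_c).
a = d (ρ_c − ρ_w)/(ρ_m − ρ_c) = 2.73 km × 1.66/0.67 = 6.76 km.

6.76 km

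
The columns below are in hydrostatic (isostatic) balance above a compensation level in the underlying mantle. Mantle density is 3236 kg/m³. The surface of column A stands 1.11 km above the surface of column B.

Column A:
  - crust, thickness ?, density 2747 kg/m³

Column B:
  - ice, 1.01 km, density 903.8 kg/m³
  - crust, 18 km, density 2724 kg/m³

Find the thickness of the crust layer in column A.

Take the compensation level at the base of the deeper column (depth z_c below the surface of column A) and equate Σ ρ_i t_i down to z_c; mantle fills any gap and the z_c terms cancel.
Column A: x×2747 + (z_c − 0 − x)×3236
Column B: 1.11×0 + 1.01×903.8 + 18×2724 + (z_c − 1.11 − 19.01)×3236
The z_c×3236 term appears on both sides and cancels. Collect the known terms of each column as K = Σ(ρt)_known − 3236 × (depth of known layers): K_A = 0 − 3236×0 = 0; K_B = 49944.838 − 3236×(1.11 + 19.01) = −15163.482.
Balance: K_A − x×(3236 − 2747) = K_B, so x = (K_A − K_B)/(3236 − 2747) = 15163.5/489 = 31 km.

31 km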